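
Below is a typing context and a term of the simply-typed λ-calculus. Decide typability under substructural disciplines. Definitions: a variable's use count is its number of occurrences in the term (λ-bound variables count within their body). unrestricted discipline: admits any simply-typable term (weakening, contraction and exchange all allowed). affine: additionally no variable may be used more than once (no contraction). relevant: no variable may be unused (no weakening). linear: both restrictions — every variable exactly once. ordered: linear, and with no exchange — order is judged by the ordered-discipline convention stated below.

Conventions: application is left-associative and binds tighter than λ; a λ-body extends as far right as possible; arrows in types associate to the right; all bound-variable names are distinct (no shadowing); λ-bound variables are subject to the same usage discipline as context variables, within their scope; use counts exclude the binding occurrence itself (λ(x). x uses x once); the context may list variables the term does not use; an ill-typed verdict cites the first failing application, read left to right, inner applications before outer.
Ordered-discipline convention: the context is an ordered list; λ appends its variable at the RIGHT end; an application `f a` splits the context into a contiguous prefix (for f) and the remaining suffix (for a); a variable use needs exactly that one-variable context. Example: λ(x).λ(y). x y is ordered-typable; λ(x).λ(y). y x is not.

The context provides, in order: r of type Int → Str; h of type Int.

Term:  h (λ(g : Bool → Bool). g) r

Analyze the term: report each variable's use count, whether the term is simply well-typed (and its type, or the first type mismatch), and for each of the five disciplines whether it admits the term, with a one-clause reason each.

variable uses: r=1, h=1, g (bound)=1
order of uses: h, g, r
typing: ill-typed: can't apply a value of type Int
ordered: ✗ — the type mismatch rejects it
linear: ✗ — not simply typable
affine: ✗ — fails simple typing
relevant: ✗ — a type mismatch blocks all five
unrestricted: ✗ — the type mismatch rejects it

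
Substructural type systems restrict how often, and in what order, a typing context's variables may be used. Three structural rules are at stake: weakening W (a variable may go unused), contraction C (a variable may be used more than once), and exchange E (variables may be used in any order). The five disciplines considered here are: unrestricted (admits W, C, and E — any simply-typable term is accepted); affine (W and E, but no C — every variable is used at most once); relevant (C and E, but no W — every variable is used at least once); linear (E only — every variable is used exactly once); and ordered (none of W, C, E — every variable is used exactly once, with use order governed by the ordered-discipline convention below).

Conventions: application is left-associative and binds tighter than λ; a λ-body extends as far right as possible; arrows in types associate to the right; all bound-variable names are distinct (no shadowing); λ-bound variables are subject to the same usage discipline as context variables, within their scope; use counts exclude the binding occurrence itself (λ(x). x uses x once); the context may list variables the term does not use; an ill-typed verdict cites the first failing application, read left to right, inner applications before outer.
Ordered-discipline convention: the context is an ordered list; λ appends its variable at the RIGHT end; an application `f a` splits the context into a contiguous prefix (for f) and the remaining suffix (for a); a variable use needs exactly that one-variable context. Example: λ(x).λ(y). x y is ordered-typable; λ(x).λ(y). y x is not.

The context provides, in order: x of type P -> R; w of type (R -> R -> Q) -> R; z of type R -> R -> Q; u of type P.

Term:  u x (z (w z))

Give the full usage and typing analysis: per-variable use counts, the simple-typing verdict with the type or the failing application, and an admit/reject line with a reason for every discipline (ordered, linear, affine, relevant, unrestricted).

use counts: x: 1, w: 1, z: 2, u: 1
use order (left to right): u, x, z, w, z
typing: ill-typed: non-arrow in function slot: P
ordered: ✗, a type mismatch blocks all five
linear: ✗, the type mismatch rejects it
affine: ✗, not simply typable
relevant: ✗, fails simple typing
unrestricted: ✗, a type mismatch blocks all five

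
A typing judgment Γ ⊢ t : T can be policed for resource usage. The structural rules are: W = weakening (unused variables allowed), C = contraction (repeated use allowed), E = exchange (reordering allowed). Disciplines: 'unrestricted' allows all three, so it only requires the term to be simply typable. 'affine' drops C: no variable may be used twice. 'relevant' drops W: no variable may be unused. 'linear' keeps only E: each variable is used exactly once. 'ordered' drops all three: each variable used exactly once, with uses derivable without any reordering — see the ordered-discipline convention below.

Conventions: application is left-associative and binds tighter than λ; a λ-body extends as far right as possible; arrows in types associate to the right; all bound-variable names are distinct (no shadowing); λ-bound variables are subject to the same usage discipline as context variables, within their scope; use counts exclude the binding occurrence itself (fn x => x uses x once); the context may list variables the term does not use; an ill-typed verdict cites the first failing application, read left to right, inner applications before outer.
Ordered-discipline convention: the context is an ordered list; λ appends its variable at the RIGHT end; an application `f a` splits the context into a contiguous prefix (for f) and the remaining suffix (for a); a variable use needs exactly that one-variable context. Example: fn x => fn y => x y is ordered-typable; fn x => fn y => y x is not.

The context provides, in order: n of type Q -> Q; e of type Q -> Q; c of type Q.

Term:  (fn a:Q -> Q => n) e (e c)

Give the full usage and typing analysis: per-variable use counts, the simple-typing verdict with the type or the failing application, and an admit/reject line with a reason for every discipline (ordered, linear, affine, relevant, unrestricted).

use counts: n: 1; e: 2; c: 1; a (λ-bound): 0
left-to-right use order: n, e, e, c
typing: ✓ — Q
ordered: ✗ — needs contraction — e ×2; a never used (weakening)
linear: ✗ — needs contraction — e ×2; a never used (weakening)
affine: ✗ — needs contraction — e ×2
relevant: ✗ — a never used (weakening)
unrestricted: ✓ — type-checks (Q) and nothing is barred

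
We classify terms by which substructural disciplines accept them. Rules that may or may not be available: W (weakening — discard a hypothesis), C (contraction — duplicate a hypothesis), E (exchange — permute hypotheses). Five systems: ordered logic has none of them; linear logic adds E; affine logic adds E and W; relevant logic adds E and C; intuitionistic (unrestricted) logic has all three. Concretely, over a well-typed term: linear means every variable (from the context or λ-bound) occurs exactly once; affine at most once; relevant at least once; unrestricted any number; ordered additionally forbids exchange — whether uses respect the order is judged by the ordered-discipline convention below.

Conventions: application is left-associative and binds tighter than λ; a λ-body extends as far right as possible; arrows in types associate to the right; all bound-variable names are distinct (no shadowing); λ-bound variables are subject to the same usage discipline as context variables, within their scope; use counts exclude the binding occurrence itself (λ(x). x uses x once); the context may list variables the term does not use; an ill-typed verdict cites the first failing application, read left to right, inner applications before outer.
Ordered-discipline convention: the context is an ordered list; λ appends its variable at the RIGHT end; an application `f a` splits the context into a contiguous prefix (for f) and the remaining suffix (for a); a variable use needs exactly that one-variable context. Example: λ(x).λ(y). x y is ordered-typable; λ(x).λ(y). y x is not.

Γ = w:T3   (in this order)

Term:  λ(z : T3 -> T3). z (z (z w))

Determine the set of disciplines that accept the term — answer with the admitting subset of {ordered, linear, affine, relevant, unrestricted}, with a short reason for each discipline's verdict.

admitting disciplines: relevant, unrestricted
counts: w=1; z (bound)=3
left-to-right use order: z, z, z, w
typing: ✓ — (T3 -> T3) -> T3
ordered: ✗, repeated use of z ×3
linear: ✗, repeated use of z ×3
affine: ✗, repeated use of z ×3
relevant: ✓, at least one use each (w, z)
unrestricted: ✓, type-checks ((T3 -> T3) -> T3) and nothing is barred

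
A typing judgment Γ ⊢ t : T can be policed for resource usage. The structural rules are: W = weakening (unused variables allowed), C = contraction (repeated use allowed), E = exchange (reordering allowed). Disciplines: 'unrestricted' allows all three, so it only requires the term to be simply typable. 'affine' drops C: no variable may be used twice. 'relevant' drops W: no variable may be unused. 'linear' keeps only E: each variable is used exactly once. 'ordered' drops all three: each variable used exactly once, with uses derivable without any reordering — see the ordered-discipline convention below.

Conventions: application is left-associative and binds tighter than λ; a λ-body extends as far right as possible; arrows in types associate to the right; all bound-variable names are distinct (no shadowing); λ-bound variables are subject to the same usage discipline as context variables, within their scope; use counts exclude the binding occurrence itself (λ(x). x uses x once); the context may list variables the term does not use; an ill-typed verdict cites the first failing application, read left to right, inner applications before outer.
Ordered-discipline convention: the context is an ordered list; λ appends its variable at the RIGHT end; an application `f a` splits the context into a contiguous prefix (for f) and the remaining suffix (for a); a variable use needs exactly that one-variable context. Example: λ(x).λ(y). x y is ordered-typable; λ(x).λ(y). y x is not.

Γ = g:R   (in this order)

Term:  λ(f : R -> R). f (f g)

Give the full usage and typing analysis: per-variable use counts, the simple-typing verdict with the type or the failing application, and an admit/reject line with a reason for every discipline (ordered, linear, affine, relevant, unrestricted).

use counts: g ×1, f (bound) ×2
left-to-right use order: f, f, g
typing: well-typed at (R -> R) -> R
ordered ✗ (repeated use of f ×2)
linear ✗ (repeated use of f ×2)
affine ✗ (repeated use of f ×2)
relevant ✓ (at least one use each (g, f))
unrestricted ✓ (typability at (R -> R) -> R is all that's needed)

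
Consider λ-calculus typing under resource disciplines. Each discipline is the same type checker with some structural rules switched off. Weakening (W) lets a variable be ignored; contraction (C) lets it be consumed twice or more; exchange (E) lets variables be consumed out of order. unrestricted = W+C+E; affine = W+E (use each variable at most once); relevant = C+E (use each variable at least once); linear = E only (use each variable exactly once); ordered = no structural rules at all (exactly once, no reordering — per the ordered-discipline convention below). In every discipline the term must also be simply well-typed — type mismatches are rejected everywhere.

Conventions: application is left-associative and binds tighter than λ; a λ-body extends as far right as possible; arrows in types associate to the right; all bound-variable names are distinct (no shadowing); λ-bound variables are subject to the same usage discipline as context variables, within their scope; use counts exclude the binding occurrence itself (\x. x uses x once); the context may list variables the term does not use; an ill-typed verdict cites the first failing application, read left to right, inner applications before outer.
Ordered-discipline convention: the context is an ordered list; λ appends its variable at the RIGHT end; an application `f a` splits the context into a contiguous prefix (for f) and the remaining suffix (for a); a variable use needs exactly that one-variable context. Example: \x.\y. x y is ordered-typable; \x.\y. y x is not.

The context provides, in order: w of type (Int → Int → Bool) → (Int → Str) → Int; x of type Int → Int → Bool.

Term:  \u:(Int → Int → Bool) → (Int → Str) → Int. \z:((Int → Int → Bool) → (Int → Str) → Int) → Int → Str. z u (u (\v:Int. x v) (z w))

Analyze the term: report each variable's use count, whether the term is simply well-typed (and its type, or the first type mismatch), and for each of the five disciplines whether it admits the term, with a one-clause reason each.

counts: w: 1, x: 1, u (λ-bound): 2, z (λ-bound): 2, v (λ-bound): 1
left-to-right use order: z, u, u, x, v, z, w
typing: ✓ — ((Int → Int → Bool) → (Int → Str) → Int) → (((Int → Int → Bool) → (Int → Str) → Int) → Int → Str) → Str
ordered: ✗, u ×2, z ×2 used more than once (contraction)
linear: ✗, u ×2, z ×2 used more than once (contraction)
affine: ✗, u ×2, z ×2 used more than once (contraction)
relevant: ✓, every one of w, x, u, z, v appears
unrestricted: ✓, type-checks (((Int → Int → Bool) → (Int → Str) → Int) → (((Int → Int → Bool) → (Int → Str) → Int) → Int → Str) → Str) and nothing is barred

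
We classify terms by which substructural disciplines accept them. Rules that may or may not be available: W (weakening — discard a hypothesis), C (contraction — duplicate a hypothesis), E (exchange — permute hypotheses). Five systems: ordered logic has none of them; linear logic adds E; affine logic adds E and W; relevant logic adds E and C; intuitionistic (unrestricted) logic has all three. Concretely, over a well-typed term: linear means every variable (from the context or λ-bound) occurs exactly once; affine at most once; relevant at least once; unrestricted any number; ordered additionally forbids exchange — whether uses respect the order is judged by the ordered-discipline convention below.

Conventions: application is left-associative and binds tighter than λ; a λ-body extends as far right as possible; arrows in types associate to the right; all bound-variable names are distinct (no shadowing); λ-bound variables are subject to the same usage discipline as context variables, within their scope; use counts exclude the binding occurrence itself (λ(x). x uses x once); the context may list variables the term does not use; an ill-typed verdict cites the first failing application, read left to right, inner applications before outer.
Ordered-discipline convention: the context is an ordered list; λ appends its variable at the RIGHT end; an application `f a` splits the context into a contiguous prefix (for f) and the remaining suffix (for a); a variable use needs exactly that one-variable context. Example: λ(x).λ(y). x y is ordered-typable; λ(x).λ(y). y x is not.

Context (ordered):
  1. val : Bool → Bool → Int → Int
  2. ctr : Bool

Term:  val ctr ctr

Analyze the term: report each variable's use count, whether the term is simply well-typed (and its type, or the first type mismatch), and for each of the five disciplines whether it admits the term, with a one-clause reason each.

usage: val: 1; ctr: 2
left-to-right use order: val, ctr, ctr
typing: ✓ — Int → Int
ordered: ✗ — repeated use of ctr ×2
linear: ✗ — repeated use of ctr ×2
affine: ✗ — repeated use of ctr ×2
relevant: ✓ — every one of val, ctr appears
unrestricted: ✓ — type-checks (Int → Int) and nothing is barred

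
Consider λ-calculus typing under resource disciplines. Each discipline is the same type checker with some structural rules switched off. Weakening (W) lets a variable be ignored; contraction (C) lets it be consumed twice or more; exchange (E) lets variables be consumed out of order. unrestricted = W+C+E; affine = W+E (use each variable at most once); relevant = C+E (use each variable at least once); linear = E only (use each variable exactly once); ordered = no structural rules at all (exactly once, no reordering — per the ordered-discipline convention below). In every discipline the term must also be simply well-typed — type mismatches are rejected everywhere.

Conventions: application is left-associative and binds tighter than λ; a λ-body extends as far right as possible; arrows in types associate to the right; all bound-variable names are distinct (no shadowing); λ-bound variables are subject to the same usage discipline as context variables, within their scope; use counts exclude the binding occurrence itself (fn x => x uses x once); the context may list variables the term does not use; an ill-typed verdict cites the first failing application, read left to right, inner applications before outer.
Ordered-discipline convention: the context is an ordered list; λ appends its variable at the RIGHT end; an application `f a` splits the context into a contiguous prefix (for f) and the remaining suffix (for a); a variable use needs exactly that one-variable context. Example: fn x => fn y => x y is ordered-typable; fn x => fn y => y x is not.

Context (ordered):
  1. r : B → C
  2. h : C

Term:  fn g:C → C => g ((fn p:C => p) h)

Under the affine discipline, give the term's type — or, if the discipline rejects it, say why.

term : (C → C) → C
usage: r=0; h=1; g [bound]=1; p [bound]=1
left-to-right use order: g, p, h
typing: well-typed — term : (C → C) → C
across the five disciplines: ordered ✗ · linear ✗ · affine ✓ · relevant ✗ · unrestricted ✓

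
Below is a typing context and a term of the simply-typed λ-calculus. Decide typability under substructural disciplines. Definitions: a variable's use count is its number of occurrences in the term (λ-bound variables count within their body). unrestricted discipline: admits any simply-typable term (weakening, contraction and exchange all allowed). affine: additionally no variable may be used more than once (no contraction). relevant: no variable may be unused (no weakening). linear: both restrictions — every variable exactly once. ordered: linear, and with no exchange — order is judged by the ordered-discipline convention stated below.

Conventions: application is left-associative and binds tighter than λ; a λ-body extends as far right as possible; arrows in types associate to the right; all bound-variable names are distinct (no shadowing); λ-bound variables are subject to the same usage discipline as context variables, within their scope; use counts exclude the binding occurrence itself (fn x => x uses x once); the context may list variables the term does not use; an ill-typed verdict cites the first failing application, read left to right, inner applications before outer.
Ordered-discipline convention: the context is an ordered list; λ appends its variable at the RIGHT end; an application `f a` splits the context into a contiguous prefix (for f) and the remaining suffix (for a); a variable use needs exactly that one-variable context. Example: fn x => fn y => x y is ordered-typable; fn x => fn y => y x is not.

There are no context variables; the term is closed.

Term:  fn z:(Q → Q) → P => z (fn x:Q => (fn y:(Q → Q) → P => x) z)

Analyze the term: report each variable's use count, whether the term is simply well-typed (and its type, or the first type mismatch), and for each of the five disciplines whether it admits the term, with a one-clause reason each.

counts: z (bound)=2, x (bound)=1, y (bound)=0
order of uses: z, x, z
typing: the term checks, with type ((Q → Q) → P) → P
ordered ✗ (z ×2 used more than once (contraction); y never used (weakening))
linear ✗ (z ×2 used more than once (contraction); y never used (weakening))
affine ✗ (z ×2 used more than once (contraction))
relevant ✗ (y never used (weakening))
unrestricted ✓ (typability at ((Q → Q) → P) → P is all that's needed)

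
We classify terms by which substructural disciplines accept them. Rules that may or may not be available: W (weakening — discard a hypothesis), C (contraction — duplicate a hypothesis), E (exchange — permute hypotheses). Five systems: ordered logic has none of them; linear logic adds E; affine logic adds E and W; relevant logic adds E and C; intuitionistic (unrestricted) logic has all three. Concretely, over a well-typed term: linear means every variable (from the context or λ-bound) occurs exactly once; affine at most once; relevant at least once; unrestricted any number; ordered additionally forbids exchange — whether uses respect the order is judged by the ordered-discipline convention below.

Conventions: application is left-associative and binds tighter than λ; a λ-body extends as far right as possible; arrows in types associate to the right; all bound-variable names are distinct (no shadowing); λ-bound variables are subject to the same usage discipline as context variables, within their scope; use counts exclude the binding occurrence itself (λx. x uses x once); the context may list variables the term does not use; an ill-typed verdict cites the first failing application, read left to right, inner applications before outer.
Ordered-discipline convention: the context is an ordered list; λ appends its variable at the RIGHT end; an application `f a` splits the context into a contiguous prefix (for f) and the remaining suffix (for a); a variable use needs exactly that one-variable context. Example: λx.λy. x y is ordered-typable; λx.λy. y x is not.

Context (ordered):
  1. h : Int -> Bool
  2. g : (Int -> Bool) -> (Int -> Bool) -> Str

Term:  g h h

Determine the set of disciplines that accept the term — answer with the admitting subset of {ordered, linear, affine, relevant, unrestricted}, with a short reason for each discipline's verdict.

admitted by: relevant, unrestricted
variable uses: h=2; g=1
order of uses: g, h, h
typing: ✓ — Str
ordered: ✗, uses contraction: h ×2
linear: ✗, uses contraction: h ×2
affine: ✗, uses contraction: h ×2
relevant: ✓, at least one use each (h, g)
unrestricted: ✓, type-checks (Str) and nothing is barred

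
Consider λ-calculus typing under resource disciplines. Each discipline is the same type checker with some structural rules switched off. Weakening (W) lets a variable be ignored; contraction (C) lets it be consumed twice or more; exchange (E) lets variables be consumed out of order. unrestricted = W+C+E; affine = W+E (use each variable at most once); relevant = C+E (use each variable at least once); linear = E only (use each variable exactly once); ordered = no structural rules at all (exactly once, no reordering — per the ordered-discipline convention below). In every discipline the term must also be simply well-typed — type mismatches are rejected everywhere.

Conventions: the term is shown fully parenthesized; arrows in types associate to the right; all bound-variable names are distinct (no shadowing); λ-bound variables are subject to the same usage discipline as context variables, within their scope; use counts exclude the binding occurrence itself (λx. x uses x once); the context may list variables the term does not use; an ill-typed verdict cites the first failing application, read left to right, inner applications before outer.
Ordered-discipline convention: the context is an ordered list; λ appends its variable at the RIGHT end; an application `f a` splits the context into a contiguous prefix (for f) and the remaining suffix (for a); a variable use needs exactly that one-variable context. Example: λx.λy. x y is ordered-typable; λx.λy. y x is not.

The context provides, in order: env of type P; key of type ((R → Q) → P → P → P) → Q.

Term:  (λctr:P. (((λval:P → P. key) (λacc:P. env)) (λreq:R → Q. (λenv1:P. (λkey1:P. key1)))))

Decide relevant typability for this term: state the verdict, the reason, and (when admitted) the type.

no — ctr, val, acc, req, env1 left unused
variable uses: env=1; key=1; ctr (λ-bound)=0; val (λ-bound)=0; acc (λ-bound)=0; req (λ-bound)=0; env1 (λ-bound)=0; key1 (λ-bound)=1
left-to-right use order: key, env, key1
typing: the term checks, with type P → Q
across the five disciplines: ordered ✗; linear ✗; affine ✓; relevant ✗; unrestricted ✓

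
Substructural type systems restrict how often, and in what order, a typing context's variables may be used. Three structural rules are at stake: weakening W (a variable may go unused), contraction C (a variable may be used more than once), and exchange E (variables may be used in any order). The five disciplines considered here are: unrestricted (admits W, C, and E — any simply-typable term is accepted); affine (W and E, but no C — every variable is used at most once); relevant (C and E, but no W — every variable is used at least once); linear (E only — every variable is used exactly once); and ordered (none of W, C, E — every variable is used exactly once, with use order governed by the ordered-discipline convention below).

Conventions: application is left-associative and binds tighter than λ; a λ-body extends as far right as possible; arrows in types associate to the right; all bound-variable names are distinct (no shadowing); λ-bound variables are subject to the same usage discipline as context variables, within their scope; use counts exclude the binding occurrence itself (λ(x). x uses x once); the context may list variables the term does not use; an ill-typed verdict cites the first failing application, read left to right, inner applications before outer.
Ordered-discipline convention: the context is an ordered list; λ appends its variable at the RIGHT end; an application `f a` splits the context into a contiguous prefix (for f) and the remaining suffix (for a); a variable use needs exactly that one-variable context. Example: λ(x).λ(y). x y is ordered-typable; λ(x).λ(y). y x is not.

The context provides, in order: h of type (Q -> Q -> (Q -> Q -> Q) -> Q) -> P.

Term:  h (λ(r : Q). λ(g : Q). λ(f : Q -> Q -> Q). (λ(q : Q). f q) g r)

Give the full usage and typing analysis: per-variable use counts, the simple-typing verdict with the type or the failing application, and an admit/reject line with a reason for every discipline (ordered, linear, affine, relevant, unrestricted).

counts: h ×1; r (λ-bound) ×1; g (λ-bound) ×1; f (λ-bound) ×1; q (λ-bound) ×1
order of uses: h, f, q, g, r
typing: well-typed — term : P
ordered ✗ (use order h, f, q, g, r needs exchange)
linear ✓ (each of h, r, g, f, q used exactly once)
affine ✓ (at most one use each (h, r, g, f, q))
relevant ✓ (none of h, r, g, f, q goes unused)
unrestricted ✓ (well-typed at P; no restrictions here)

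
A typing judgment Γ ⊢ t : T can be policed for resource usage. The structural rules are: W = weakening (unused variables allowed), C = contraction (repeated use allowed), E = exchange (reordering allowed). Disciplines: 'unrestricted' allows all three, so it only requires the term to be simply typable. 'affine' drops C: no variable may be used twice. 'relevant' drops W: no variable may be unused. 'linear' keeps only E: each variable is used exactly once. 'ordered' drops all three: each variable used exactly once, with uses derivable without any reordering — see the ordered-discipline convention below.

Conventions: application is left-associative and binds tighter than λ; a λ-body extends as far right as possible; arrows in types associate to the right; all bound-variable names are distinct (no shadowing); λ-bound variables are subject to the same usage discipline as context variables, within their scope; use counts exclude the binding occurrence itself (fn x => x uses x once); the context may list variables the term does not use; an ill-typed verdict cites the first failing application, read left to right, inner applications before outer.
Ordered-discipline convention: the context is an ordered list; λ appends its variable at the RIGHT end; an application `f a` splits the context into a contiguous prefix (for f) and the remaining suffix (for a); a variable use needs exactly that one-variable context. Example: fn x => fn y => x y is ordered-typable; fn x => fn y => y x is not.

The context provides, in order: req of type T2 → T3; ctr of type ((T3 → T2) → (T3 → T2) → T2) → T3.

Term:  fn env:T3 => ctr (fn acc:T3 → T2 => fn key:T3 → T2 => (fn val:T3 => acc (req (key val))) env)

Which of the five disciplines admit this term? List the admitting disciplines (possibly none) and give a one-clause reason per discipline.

admitting disciplines: linear, affine, relevant, unrestricted
counts: req=1, ctr=1, env [bound]=1, acc [bound]=1, key [bound]=1, val [bound]=1
uses in reading order: ctr, acc, req, key, val, env
typing: well-typed — term : T3 → T3
ordered: ✗ — needs exchange: uses follow ctr, acc, req, key, val, env
linear: ✓ — req, ctr, env, acc, key, val: one use apiece
affine: ✓ — at most one use each (req, ctr, env, acc, key, val)
relevant: ✓ — at least one use each (req, ctr, env, acc, key, val)
unrestricted: ✓ — simply typable at T3 → T3; W, C, E all held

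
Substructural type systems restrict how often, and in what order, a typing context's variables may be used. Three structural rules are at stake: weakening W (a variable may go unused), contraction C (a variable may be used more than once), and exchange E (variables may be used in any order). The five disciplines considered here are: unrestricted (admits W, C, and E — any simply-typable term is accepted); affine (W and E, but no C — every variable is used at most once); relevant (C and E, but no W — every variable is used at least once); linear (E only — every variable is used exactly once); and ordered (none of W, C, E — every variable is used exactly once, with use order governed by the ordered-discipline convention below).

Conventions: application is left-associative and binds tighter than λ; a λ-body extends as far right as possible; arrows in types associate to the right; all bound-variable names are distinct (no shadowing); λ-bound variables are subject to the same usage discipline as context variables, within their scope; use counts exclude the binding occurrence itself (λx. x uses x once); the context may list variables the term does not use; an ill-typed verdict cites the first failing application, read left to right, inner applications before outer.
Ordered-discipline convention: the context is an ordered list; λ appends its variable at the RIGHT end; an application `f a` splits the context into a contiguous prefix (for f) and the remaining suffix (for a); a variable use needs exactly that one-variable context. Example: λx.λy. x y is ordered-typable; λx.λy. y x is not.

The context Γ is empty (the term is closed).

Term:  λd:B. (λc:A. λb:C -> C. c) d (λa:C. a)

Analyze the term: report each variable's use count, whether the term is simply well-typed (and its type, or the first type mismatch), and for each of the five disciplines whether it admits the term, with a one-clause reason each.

usage: d [bound] ×1, c [bound] ×1, b [bound] ×0, a [bound] ×1
order of uses: c, d, a
typing: ill-typed: an application expects A but receives B
ordered: ✗ — fails simple typing
linear: ✗ — a type mismatch blocks all five
affine: ✗ — the type mismatch rejects it
relevant: ✗ — not simply typable
unrestricted: ✗ — fails simple typing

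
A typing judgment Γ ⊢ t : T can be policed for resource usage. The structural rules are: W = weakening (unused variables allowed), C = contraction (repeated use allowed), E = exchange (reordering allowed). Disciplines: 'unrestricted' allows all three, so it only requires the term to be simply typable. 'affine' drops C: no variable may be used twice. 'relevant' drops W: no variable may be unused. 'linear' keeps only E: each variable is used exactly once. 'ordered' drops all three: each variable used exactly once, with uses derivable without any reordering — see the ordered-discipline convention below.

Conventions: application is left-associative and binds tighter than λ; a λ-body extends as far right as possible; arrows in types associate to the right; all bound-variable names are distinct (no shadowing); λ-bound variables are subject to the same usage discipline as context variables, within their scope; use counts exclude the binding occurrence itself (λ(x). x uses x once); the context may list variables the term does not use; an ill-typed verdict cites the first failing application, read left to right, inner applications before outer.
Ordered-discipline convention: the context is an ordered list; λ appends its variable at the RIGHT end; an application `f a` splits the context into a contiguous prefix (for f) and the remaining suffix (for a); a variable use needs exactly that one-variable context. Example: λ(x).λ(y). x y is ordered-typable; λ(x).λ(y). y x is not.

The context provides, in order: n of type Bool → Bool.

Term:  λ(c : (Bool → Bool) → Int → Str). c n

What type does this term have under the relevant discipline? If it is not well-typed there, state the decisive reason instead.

term : ((Bool → Bool) → Int → Str) → Int → Str
counts: n: 1, c [bound]: 1
order of uses: c, n
typing: the term checks, with type ((Bool → Bool) → Int → Str) → Int → Str
summary: ordered ✗ · linear ✓ · affine ✓ · relevant ✓ · unrestricted ✓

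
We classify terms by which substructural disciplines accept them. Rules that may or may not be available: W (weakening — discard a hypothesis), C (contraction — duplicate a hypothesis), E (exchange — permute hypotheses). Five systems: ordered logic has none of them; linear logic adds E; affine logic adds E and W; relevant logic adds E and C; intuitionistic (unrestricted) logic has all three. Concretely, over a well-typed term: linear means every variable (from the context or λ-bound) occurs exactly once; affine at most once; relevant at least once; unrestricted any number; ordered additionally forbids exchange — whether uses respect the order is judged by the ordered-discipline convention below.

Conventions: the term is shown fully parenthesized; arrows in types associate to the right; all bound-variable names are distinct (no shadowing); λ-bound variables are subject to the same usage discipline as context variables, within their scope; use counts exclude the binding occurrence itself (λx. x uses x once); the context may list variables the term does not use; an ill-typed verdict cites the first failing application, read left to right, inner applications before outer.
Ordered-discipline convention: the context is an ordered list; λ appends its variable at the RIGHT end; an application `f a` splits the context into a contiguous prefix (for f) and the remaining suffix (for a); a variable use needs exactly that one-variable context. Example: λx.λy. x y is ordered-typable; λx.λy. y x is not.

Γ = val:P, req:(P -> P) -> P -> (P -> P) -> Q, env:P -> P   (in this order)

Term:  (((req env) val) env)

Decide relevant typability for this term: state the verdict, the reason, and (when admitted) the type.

yes — at least one use each (val, req, env); term : Q
variable uses: val=1; req=1; env=2
order of uses: req, env, val, env
typing: the term checks, with type Q
across the five disciplines: ordered ✗; linear ✗; affine ✗; relevant ✓; unrestricted ✓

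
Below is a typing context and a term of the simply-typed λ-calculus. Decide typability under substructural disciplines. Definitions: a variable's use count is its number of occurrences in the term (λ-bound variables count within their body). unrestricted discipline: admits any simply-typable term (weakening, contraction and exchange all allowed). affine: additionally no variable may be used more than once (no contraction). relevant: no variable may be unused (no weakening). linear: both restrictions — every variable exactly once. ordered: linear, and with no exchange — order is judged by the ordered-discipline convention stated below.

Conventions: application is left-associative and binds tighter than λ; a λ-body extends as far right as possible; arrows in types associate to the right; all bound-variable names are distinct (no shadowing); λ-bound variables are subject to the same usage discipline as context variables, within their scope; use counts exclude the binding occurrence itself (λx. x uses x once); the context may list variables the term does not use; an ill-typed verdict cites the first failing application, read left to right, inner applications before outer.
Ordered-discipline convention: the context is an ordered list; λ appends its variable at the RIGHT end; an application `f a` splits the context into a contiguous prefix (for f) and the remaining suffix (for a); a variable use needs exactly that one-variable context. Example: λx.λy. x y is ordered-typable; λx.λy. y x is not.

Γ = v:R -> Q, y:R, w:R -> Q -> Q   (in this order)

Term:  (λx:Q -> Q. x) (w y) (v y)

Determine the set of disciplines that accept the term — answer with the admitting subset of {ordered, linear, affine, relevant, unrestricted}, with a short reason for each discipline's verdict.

admitted in: relevant, unrestricted
use counts: v: 1, y: 2, w: 1, x (bound): 1
left-to-right use order: x, w, y, v, y
typing: ✓ — Q
ordered: ✗, repeated use of y ×2
linear: ✗, repeated use of y ×2
affine: ✗, repeated use of y ×2
relevant: ✓, v, y, w, x: all used, weakening unneeded
unrestricted: ✓, typability at Q is all that's needed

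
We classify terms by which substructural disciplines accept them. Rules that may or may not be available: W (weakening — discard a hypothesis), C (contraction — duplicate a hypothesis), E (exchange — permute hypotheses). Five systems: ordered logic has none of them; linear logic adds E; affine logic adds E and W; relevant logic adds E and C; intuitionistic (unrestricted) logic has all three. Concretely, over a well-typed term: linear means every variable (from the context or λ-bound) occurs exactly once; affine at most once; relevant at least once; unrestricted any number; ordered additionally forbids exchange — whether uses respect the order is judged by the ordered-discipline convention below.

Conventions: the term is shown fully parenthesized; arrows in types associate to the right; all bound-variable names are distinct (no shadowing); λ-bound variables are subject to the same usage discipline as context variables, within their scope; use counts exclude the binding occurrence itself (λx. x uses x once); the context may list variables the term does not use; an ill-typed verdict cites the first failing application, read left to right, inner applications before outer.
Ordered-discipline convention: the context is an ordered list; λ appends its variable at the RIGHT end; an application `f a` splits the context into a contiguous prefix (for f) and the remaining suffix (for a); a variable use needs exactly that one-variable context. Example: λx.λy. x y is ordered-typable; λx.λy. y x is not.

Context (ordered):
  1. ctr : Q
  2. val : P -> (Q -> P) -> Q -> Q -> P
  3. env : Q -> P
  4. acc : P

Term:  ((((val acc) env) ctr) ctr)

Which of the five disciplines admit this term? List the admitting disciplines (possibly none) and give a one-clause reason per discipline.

accepted by: relevant, unrestricted
use counts: ctr=2; val=1; env=1; acc=1
order of uses: val, acc, env, ctr, ctr
typing: well-typed at P
ordered: ✗ — ctr ×2 used more than once (contraction)
linear: ✗ — ctr ×2 used more than once (contraction)
affine: ✗ — ctr ×2 used more than once (contraction)
relevant: ✓ — ctr, val, env, acc: all used, weakening unneeded
unrestricted: ✓ — well-typed at P; no restrictions here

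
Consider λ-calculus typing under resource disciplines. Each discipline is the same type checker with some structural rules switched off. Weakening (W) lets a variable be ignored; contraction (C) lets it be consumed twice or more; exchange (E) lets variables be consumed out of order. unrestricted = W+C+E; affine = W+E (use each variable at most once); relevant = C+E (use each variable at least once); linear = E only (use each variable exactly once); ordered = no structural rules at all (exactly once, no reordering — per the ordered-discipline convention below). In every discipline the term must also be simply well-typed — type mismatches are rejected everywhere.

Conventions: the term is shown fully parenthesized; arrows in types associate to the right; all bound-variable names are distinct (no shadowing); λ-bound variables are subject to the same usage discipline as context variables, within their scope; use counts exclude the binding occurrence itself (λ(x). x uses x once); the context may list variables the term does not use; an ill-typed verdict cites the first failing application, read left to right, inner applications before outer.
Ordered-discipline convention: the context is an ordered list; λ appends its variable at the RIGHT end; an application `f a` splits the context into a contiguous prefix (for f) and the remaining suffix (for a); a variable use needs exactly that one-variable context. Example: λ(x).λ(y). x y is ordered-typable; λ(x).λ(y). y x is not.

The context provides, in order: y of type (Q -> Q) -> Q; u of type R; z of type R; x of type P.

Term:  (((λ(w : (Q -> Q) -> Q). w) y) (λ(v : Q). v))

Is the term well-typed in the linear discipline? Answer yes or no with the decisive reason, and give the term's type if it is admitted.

no — unused: u, z, x — weakening required
usage: y: 1×; u: 0×; z: 0×; x: 0×; w (λ-bound): 1×; v (λ-bound): 1×
uses in reading order: w, y, v
typing: the term checks, with type Q
across the five disciplines: ordered ✗ | linear ✗ | affine ✓ | relevant ✗ | unrestricted ✓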